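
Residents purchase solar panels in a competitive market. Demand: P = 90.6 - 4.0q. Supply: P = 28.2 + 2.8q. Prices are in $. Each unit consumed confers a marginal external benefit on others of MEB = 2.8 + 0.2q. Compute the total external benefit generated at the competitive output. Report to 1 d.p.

Market equilibrium (private): 28.2 + 2.8q = 90.6 - 4.0q → q_m = 9.1765.
Total external benefit = ∫₀^{q_m} (2.8 + 0.2q) dq = 2.8×9.1765 + ½×0.2×9.1765² = 34.1150.

$34.1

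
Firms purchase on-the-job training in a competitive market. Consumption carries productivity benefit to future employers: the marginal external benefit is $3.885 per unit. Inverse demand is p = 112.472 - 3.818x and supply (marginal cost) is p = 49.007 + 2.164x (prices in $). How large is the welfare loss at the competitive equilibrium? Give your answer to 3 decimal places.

Market equilibrium (private): 49.007 + 2.164x = 112.472 - 3.818x → x_m = 10.6093.
Social marginal benefit = demand + MEB = 116.357 - 3.818x.
Set SMB = MC: 116.357 - 3.818x = 49.007 + 2.164x → x* = 11.2588.
Height of the DWL triangle at x_m is SMB(x_m) − MC(x_m) = MEB(x_m) = 3.8850.
DWL = ½ × 0.6495 × 3.8850 = 1.2617.

DWL = $1.262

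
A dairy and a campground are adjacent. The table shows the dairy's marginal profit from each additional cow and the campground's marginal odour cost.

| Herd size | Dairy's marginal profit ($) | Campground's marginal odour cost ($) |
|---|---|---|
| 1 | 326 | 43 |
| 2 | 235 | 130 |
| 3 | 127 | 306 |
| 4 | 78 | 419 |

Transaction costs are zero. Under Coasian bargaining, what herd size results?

2

Bargaining reaches the level where marginal profit last exceeds marginal odour cost.
That holds through level 2 (235 ≥ 130) but not at 3 (127 < 306).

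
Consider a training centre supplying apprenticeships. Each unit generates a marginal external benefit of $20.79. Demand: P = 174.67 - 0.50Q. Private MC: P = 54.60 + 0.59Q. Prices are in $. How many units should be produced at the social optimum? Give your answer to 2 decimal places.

Social marginal cost = private MC − MEB = 33.81 + 0.59Q.
Set SMC = demand: 33.81 + 0.59Q = 174.67 - 0.50Q → Q* = 129.2294.

Q* = 129.23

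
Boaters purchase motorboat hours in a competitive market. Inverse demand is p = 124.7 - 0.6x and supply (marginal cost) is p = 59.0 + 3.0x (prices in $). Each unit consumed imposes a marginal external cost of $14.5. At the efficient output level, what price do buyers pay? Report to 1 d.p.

Social marginal benefit = demand − MEC = 110.2 - 0.6x.
Set SMB = MC: 110.2 - 0.6x = 59.0 + 3.0x → x* = 14.2222.
Consumer price on the demand curve at x*: 124.7 − 0.6×14.2222 = 116.1667.

P = $116.2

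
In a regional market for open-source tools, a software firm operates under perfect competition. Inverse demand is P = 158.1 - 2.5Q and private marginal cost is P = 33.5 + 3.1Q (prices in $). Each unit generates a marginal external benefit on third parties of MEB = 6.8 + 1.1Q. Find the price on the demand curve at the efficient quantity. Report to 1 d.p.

P = $85.1

Social marginal cost = private MC − MEB = 26.7 + 2.0Q.
Set SMC = demand: 26.7 + 2.0Q = 158.1 - 2.5Q → Q* = 29.2000.
Consumer price on the demand curve at Q*: 158.1 − 2.5×29.2000 = 85.1000.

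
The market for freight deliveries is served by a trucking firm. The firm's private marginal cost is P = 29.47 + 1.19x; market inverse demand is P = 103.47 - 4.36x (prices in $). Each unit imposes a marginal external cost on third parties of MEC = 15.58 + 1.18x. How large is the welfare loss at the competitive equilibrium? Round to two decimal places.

Market equilibrium (private): 29.47 + 1.19x = 103.47 - 4.36x → x_m = 13.3333.
Social marginal cost = private MC + MEC = 45.05 + 2.37x.
Set SMC = demand: 45.05 + 2.37x = 103.47 - 4.36x → x* = 8.6805.
Height of the DWL triangle at x_m is SMC(x_m) − demand(x_m) = MEC(x_m) = 31.3133.
DWL = ½ × 4.6528 × 31.3133 = 72.8473.

DWL = $72.85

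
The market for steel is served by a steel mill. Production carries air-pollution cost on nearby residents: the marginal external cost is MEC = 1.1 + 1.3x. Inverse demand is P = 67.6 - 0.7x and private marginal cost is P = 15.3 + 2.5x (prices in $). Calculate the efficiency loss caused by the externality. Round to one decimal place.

DWL = $55.5

Market equilibrium (private): 15.3 + 2.5x = 67.6 - 0.7x → x_m = 16.3438.
Social marginal cost = private MC + MEC = 16.4 + 3.8x.
Set SMC = demand: 16.4 + 3.8x = 67.6 - 0.7x → x* = 11.3778.
The loss is the area between SMC and demand from x* to x_m; with linear curves that's a triangle of height MEC(x_m).
DWL = ½ × 4.9660 × 22.3469 = 55.4874.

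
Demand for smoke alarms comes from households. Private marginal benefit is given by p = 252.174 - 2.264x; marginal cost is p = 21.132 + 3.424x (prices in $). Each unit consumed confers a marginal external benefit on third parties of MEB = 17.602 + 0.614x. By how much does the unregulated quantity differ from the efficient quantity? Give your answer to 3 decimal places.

8.384 units

Market equilibrium (private): 21.132 + 3.424x = 252.174 - 2.264x → x_m = 40.6192.
Social marginal benefit = demand + MEB = 269.776 - 1.650x.
Set SMB = MC: 269.776 - 1.650x = 21.132 + 3.424x → x* = 49.0035.
Gap = |40.6192 − 49.0035| = 8.3843.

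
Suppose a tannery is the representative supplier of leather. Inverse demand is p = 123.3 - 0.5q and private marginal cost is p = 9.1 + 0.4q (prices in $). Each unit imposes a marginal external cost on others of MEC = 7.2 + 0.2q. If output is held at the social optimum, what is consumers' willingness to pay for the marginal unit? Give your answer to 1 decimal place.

Social marginal cost = private MC + MEC = 16.3 + 0.6q.
Set SMC = demand: 16.3 + 0.6q = 123.3 - 0.5q → q* = 97.2727.
Consumer price on the demand curve at q*: 123.3 − 0.5×97.2727 = 74.6637.

P = $74.7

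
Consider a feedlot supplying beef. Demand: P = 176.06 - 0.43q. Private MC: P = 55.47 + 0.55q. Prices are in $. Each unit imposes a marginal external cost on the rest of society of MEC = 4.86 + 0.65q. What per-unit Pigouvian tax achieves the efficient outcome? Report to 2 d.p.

Social marginal cost = private MC + MEC = 60.33 + 1.20q.
Set SMC = demand: 60.33 + 1.20q = 176.06 - 0.43q → q* = 71.0000.
The Pigouvian tax equals MEC at q*: 4.86 + 0.65×71.0000 = 51.0100.

tax = $51.01 per unit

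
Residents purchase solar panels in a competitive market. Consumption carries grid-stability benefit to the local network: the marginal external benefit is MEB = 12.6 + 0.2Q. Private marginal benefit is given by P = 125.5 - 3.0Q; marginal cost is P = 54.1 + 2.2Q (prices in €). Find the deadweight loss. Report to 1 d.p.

Market equilibrium (private): 54.1 + 2.2Q = 125.5 - 3.0Q → Q_m = 13.7308.
Social marginal benefit = demand + MEB = 138.1 - 2.8Q.
Set SMB = MC: 138.1 - 2.8Q = 54.1 + 2.2Q → Q* = 16.8000.
Between Q* and Q_m the wedge SMB − MC runs linearly from 0 to MEB(Q_m), so the loss is a triangle.
DWL = ½ × 3.0692 × 15.3462 = 23.5503.

DWL = €23.6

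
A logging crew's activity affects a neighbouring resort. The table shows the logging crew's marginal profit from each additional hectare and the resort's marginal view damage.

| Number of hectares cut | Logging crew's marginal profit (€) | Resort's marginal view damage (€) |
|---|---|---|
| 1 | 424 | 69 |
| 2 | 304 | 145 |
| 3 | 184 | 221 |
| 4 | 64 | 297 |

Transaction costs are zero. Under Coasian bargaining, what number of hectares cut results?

2

Bargaining reaches the level where marginal profit last exceeds marginal view damage.
That holds through level 2 (304 ≥ 145) but not at 3 (184 < 221).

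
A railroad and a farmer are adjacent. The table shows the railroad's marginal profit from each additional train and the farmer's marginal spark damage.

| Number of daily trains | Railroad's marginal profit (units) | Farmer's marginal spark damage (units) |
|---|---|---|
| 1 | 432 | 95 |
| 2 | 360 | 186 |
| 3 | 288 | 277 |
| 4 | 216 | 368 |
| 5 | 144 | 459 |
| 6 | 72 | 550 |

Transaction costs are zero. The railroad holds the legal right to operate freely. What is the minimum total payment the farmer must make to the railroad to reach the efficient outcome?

432

Left alone the railroad would choose level 6 (marginal profit stays positive).
Efficient level: k* = 3 (marginal profit ≥ marginal spark damage through 3).
The farmer must at least cover the railroad's forgone profit from cutting 6→3: 216 + 144 + 72 = 432.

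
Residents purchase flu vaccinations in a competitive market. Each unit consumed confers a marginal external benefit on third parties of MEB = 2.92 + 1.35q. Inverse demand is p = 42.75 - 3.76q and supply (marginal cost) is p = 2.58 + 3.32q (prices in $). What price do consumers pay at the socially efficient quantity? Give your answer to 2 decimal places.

Social marginal benefit = demand + MEB = 45.67 - 2.41q.
Set SMB = MC: 45.67 - 2.41q = 2.58 + 3.32q → q* = 7.5201.
Consumer price on the demand curve at q*: 42.75 − 3.76×7.5201 = 14.4744.

P = $14.47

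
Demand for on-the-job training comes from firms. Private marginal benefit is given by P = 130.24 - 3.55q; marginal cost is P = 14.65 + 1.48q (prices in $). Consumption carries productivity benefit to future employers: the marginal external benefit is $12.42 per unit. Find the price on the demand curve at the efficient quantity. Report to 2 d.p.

Social marginal benefit = demand + MEB = 142.66 - 3.55q.
Set SMB = MC: 142.66 - 3.55q = 14.65 + 1.48q → q* = 25.4493.
Consumer price on the demand curve at q*: 130.24 − 3.55×25.4493 = 39.8950.

P = $39.89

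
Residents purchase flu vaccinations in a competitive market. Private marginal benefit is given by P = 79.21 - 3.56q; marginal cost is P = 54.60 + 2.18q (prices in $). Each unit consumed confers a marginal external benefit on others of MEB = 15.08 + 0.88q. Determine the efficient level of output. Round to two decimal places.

Social marginal benefit = demand + MEB = 94.29 - 2.68q.
Set SMB = MC: 94.29 - 2.68q = 54.60 + 2.18q → q* = 8.1667.

q* = 8.17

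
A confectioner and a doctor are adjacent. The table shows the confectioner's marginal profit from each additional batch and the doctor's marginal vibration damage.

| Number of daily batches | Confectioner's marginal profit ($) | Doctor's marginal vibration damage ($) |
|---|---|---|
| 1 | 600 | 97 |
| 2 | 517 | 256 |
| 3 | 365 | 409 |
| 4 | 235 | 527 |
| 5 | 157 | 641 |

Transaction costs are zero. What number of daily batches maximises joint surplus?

2

Bargaining reaches the level where marginal profit last exceeds marginal vibration damage.
That holds through level 2 (517 ≥ 256) but not at 3 (365 < 409).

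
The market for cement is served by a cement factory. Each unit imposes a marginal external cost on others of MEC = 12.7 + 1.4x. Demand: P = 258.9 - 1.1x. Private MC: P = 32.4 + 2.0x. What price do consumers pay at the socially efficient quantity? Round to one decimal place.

P = 206.6

Social marginal cost = private MC + MEC = 45.1 + 3.4x.
Set SMC = demand: 45.1 + 3.4x = 258.9 - 1.1x → x* = 47.5111.
Consumer price on the demand curve at x*: 258.9 − 1.1×47.5111 = 206.6378.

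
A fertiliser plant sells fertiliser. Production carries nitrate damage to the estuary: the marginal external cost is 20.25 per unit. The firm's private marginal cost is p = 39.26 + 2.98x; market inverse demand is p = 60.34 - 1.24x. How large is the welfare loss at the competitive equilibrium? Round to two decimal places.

Market equilibrium (private): 39.26 + 2.98x = 60.34 - 1.24x → x_m = 4.9953.
Social marginal cost = private MC + MEC = 59.51 + 2.98x.
Set SMC = demand: 59.51 + 2.98x = 60.34 - 1.24x → x* = 0.1967.
The welfare-loss triangle has base |x_m − x*| and height MEC(x_m) (the vertical gap between SMC and demand is zero at x* and MEC at x_m).
DWL = ½ × 4.7986 × 20.2500 = 48.5858.

DWL = 48.59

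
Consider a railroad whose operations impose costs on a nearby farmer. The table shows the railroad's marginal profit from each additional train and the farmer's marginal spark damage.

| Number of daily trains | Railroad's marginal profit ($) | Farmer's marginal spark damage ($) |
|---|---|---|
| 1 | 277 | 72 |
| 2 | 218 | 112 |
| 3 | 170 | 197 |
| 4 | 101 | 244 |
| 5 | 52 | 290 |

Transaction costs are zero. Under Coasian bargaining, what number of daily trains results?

Bargaining reaches the level where marginal profit last exceeds marginal spark damage.
That holds through level 2 (218 ≥ 112) but not at 3 (170 < 197).

2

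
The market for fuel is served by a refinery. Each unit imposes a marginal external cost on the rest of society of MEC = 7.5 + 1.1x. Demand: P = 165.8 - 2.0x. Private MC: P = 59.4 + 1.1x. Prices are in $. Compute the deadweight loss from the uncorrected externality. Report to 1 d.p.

DWL = $243.8

Market equilibrium (private): 59.4 + 1.1x = 165.8 - 2.0x → x_m = 34.3226.
Social marginal cost = private MC + MEC = 66.9 + 2.2x.
Set SMC = demand: 66.9 + 2.2x = 165.8 - 2.0x → x* = 23.5476.
Between x* and x_m the wedge SMC − demand runs linearly from 0 to MEC(x_m), so the loss is a triangle.
DWL = ½ × 10.7750 × 45.2548 = 243.8102.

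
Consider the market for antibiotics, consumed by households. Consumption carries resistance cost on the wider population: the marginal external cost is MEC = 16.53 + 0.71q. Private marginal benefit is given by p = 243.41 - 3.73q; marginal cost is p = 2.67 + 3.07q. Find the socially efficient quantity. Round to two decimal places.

Social marginal benefit = demand − MEC = 226.88 - 4.44q.
Set SMB = MC: 226.88 - 4.44q = 2.67 + 3.07q → q* = 29.8549.

q* = 29.85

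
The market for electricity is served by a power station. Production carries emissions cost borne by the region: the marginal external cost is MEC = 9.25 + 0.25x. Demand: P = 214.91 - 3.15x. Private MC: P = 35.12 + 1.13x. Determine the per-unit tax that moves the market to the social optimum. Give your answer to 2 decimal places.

tax = 18.66 per unit

Social marginal cost = private MC + MEC = 44.37 + 1.38x.
Set SMC = demand: 44.37 + 1.38x = 214.91 - 3.15x → x* = 37.6468.
The Pigouvian tax equals MEC at x*: 9.25 + 0.25×37.6468 = 18.6617.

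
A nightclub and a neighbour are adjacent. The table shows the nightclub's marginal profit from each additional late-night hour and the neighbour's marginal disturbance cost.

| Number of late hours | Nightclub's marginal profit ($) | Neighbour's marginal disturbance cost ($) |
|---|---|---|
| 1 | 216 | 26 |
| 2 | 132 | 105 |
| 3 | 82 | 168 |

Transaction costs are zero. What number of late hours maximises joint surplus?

2

Bargaining reaches the level where marginal profit last exceeds marginal disturbance cost.
That holds through level 2 (132 ≥ 105) but not at 3 (82 < 168).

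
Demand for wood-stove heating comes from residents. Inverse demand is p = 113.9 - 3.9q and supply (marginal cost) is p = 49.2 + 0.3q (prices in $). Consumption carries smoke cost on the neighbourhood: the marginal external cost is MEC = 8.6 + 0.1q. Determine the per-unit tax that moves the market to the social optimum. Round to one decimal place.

Social marginal benefit = demand − MEC = 105.3 - 4.0q.
Set SMB = MC: 105.3 - 4.0q = 49.2 + 0.3q → q* = 13.0465.
The Pigouvian tax equals MEC at q*: 8.6 + 0.1×13.0465 = 9.9047.

tax = $9.9 per unit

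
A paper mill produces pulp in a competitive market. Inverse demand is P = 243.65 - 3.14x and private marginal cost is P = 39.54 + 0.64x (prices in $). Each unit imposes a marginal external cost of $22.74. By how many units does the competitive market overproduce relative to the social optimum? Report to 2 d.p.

6.02 units

Market equilibrium (private): 39.54 + 0.64x = 243.65 - 3.14x → x_m = 53.9974.
Social marginal cost = private MC + MEC = 62.28 + 0.64x.
Set SMC = demand: 62.28 + 0.64x = 243.65 - 3.14x → x* = 47.9815.
Gap = |53.9974 − 47.9815| = 6.0159.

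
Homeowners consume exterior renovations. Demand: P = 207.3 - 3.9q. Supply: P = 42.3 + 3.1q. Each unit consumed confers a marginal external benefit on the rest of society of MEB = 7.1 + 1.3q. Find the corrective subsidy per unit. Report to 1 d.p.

subsidy = 46.4 per unit

Social marginal benefit = demand + MEB = 214.4 - 2.6q.
Set SMB = MC: 214.4 - 2.6q = 42.3 + 3.1q → q* = 30.1930.
The Pigouvian subsidy equals MEB at q*: 7.1 + 1.3×30.1930 = 46.3509.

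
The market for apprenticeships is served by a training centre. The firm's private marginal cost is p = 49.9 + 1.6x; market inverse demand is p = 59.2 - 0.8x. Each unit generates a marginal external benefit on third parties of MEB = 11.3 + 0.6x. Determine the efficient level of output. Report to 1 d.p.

Social marginal cost = private MC − MEB = 38.6 + x.
Set SMC = demand: 38.6 + x = 59.2 - 0.8x → x* = 11.4444.

x* = 11.4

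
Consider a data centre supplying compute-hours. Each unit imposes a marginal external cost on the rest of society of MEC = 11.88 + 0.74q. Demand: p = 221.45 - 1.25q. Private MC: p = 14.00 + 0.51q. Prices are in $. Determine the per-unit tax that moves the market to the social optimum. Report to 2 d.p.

Social marginal cost = private MC + MEC = 25.88 + 1.25q.
Set SMC = demand: 25.88 + 1.25q = 221.45 - 1.25q → q* = 78.2280.
The Pigouvian tax equals MEC at q*: 11.88 + 0.74×78.2280 = 69.7687.

tax = $69.77 per unit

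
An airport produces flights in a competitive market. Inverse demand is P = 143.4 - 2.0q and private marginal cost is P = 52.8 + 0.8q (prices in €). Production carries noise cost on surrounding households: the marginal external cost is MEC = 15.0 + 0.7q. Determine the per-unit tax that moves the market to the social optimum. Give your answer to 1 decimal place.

tax = €30.1 per unit

Social marginal cost = private MC + MEC = 67.8 + 1.5q.
Set SMC = demand: 67.8 + 1.5q = 143.4 - 2.0q → q* = 21.6000.
The Pigouvian tax equals MEC at q*: 15.0 + 0.7×21.6000 = 30.1200.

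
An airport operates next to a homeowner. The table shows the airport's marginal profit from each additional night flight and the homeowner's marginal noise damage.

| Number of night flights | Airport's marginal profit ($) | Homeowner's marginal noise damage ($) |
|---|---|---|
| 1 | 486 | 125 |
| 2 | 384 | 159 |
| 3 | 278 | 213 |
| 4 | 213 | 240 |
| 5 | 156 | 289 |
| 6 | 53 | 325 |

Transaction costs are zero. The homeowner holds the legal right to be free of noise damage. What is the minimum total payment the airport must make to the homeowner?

Efficient level: marginal profit ≥ marginal noise damage through level 3, so k* = 3.
With the homeowner holding the right, the airport must at least compensate total damage at k*: 125 + 159 + 213 = 497.

$497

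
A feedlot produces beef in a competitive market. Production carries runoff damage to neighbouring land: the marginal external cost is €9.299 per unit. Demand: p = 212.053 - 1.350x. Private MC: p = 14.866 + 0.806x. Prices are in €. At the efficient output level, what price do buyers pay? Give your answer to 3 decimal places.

P = €94.405

Social marginal cost = private MC + MEC = 24.165 + 0.806x.
Set SMC = demand: 24.165 + 0.806x = 212.053 - 1.350x → x* = 87.1466.
Consumer price on the demand curve at x*: 212.053 − 1.350×87.1466 = 94.4051.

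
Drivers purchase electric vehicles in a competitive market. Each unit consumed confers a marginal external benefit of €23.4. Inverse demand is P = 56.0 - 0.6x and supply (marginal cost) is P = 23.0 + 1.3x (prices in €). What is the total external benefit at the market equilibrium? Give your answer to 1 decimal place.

€406.4

Market equilibrium (private): 23.0 + 1.3x = 56.0 - 0.6x → x_m = 17.3684.
Total external benefit = MEB × x_m = 23.4 × 17.3684 = 406.4206.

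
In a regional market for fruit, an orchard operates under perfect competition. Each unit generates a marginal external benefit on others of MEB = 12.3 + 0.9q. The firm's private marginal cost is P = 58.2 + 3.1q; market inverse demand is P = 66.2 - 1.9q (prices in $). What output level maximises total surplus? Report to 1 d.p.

q* = 5.0

Social marginal cost = private MC − MEB = 45.9 + 2.2q.
Set SMC = demand: 45.9 + 2.2q = 66.2 - 1.9q → q* = 4.9512.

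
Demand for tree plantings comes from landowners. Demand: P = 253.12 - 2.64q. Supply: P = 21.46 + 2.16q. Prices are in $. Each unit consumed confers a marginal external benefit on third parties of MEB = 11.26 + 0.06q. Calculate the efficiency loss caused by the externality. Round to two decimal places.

Market equilibrium (private): 21.46 + 2.16q = 253.12 - 2.64q → q_m = 48.2625.
Social marginal benefit = demand + MEB = 264.38 - 2.58q.
Set SMB = MC: 264.38 - 2.58q = 21.46 + 2.16q → q* = 51.2489.
The welfare-loss triangle has base |q_m − q*| and height MEB(q_m) (the vertical gap between SMB and MC is zero at q* and MEB at q_m).
DWL = ½ × 2.9864 × 14.1558 = 21.1374.

DWL = $21.14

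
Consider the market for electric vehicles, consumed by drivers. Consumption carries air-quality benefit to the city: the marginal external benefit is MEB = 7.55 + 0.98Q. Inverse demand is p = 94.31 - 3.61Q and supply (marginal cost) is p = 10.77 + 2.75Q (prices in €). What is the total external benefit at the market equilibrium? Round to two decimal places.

€183.71

Market equilibrium (private): 10.77 + 2.75Q = 94.31 - 3.61Q → Q_m = 13.1352.
Total external benefit = ∫₀^{Q_m} (7.55 + 0.98Q) dQ = 7.55×13.1352 + ½×0.98×13.1352² = 183.7122.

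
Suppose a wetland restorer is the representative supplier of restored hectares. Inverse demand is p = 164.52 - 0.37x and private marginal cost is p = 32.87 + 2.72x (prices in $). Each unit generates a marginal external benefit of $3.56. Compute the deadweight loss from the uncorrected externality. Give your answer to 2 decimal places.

DWL = $2.05

Market equilibrium (private): 32.87 + 2.72x = 164.52 - 0.37x → x_m = 42.6052.
Social marginal cost = private MC − MEB = 29.31 + 2.72x.
Set SMC = demand: 29.31 + 2.72x = 164.52 - 0.37x → x* = 43.7573.
The welfare-loss triangle has base |x_m − x*| and height MEB(x_m) (the vertical gap between SMC and demand is zero at x* and MEB at x_m).
DWL = ½ × 1.1521 × 3.5600 = 2.0507.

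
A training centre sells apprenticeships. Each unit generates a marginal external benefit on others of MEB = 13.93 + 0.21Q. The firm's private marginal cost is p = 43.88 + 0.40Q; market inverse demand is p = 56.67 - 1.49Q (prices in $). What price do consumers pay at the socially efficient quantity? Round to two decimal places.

Social marginal cost = private MC − MEB = 29.95 + 0.19Q.
Set SMC = demand: 29.95 + 0.19Q = 56.67 - 1.49Q → Q* = 15.9048.
Consumer price on the demand curve at Q*: 56.67 − 1.49×15.9048 = 32.9718.

P = $32.97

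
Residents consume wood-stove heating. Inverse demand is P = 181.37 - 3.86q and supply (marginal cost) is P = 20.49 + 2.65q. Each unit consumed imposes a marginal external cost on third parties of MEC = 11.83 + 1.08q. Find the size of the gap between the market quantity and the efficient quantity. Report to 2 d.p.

Market equilibrium (private): 20.49 + 2.65q = 181.37 - 3.86q → q_m = 24.7127.
Social marginal benefit = demand − MEC = 169.54 - 4.94q.
Set SMB = MC: 169.54 - 4.94q = 20.49 + 2.65q → q* = 19.6377.
Gap = |24.7127 − 19.6377| = 5.0750.

5.08 units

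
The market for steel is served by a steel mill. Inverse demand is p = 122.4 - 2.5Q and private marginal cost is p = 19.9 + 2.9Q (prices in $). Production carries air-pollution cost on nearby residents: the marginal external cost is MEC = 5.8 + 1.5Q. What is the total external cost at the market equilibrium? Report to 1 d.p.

Market equilibrium (private): 19.9 + 2.9Q = 122.4 - 2.5Q → Q_m = 18.9815.
Total external cost = ∫₀^{Q_m} (5.8 + 1.5Q) dQ = 5.8×18.9815 + ½×1.5×18.9815² = 380.3157.

$380.3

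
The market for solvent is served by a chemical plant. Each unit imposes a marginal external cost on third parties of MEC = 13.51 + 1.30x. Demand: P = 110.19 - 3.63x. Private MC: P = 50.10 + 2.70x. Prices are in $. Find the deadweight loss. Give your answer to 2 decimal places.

DWL = $43.79

Market equilibrium (private): 50.10 + 2.70x = 110.19 - 3.63x → x_m = 9.4929.
Social marginal cost = private MC + MEC = 63.61 + 4.00x.
Set SMC = demand: 63.61 + 4.00x = 110.19 - 3.63x → x* = 6.1048.
The loss is the area between SMC and demand from x* to x_m; with linear curves that's a triangle of height MEC(x_m).
DWL = ½ × 3.3881 × 25.8508 = 43.7925.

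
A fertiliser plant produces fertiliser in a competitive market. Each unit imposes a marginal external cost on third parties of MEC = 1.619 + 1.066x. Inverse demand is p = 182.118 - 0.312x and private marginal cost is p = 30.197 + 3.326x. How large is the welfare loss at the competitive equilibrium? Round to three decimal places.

Market equilibrium (private): 30.197 + 3.326x = 182.118 - 0.312x → x_m = 41.7595.
Social marginal cost = private MC + MEC = 31.816 + 4.392x.
Set SMC = demand: 31.816 + 4.392x = 182.118 - 0.312x → x* = 31.9520.
The welfare-loss triangle has base |x_m − x*| and height MEC(x_m) (the vertical gap between SMC and demand is zero at x* and MEC at x_m).
DWL = ½ × 9.8075 × 46.1346 = 226.2325.

DWL = 226.233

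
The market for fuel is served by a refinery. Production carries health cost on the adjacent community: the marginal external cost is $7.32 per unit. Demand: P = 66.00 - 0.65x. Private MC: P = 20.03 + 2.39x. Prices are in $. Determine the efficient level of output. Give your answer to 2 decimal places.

x* = 12.71

Social marginal cost = private MC + MEC = 27.35 + 2.39x.
Set SMC = demand: 27.35 + 2.39x = 66.00 - 0.65x → x* = 12.7138.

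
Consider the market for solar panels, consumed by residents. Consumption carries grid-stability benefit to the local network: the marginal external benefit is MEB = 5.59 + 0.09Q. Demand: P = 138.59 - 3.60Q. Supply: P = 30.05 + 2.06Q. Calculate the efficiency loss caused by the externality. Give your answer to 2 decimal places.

Market equilibrium (private): 30.05 + 2.06Q = 138.59 - 3.60Q → Q_m = 19.1767.
Social marginal benefit = demand + MEB = 144.18 - 3.51Q.
Set SMB = MC: 144.18 - 3.51Q = 30.05 + 2.06Q → Q* = 20.4901.
Between Q* and Q_m the wedge SMB − MC runs linearly from 0 to MEB(Q_m), so the loss is a triangle.
DWL = ½ × 1.3134 × 7.3159 = 4.8044.

DWL = 4.80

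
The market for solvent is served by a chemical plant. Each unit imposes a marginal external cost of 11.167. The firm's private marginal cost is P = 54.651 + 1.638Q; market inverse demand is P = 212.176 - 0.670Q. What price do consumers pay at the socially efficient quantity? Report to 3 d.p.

P = 169.689

Social marginal cost = private MC + MEC = 65.818 + 1.638Q.
Set SMC = demand: 65.818 + 1.638Q = 212.176 - 0.670Q → Q* = 63.4133.
Consumer price on the demand curve at Q*: 212.176 − 0.670×63.4133 = 169.6891.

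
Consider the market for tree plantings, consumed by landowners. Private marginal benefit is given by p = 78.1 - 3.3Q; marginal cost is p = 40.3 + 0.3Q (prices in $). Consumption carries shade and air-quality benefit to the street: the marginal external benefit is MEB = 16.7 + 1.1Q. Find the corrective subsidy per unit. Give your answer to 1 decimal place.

Social marginal benefit = demand + MEB = 94.8 - 2.2Q.
Set SMB = MC: 94.8 - 2.2Q = 40.3 + 0.3Q → Q* = 21.8000.
The Pigouvian subsidy equals MEB at Q*: 16.7 + 1.1×21.8000 = 40.6800.

subsidy = $40.7 per unit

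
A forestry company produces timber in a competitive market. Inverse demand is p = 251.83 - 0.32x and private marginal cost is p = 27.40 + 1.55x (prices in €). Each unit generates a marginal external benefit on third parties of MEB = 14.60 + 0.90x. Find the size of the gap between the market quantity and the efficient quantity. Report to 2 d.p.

126.41 units

Market equilibrium (private): 27.40 + 1.55x = 251.83 - 0.32x → x_m = 120.0160.
Social marginal cost = private MC − MEB = 12.80 + 0.65x.
Set SMC = demand: 12.80 + 0.65x = 251.83 - 0.32x → x* = 246.4227.
Gap = |120.0160 − 246.4227| = 126.4067.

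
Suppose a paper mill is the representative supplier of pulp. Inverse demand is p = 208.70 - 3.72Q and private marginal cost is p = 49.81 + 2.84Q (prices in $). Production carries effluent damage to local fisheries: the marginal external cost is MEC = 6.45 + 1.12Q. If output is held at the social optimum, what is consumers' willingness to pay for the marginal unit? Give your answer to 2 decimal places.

Social marginal cost = private MC + MEC = 56.26 + 3.96Q.
Set SMC = demand: 56.26 + 3.96Q = 208.70 - 3.72Q → Q* = 19.8490.
Consumer price on the demand curve at Q*: 208.70 − 3.72×19.8490 = 134.8617.

P = $134.86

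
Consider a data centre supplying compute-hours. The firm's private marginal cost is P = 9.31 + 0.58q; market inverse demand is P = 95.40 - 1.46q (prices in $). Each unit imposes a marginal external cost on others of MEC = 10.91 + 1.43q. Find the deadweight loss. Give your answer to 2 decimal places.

DWL = $731.65

Market equilibrium (private): 9.31 + 0.58q = 95.40 - 1.46q → q_m = 42.2010.
Social marginal cost = private MC + MEC = 20.22 + 2.01q.
Set SMC = demand: 20.22 + 2.01q = 95.40 - 1.46q → q* = 21.6657.
Between q* and q_m the wedge SMC − demand runs linearly from 0 to MEC(q_m), so the loss is a triangle.
DWL = ½ × 20.5353 × 71.2574 = 731.6460.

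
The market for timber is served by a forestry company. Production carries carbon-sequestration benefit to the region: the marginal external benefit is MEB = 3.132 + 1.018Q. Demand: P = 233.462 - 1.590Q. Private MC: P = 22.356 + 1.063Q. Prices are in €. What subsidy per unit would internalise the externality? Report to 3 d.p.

subsidy = €136.523 per unit

Social marginal cost = private MC − MEB = 19.224 + 0.045Q.
Set SMC = demand: 19.224 + 0.045Q = 233.462 - 1.590Q → Q* = 131.0324.
The Pigouvian subsidy equals MEB at Q*: 3.132 + 1.018×131.0324 = 136.5230.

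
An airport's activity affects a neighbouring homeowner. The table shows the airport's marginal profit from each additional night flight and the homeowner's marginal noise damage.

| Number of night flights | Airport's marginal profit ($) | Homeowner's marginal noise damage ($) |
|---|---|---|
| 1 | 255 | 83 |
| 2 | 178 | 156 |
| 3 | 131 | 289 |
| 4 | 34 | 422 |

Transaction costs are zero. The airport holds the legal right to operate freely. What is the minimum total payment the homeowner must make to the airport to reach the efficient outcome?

Left alone the airport would choose level 4 (marginal profit stays positive).
Efficient level: k* = 2 (marginal profit ≥ marginal noise damage through 2).
The homeowner must at least cover the airport's forgone profit from cutting 4→2: 131 + 34 = 165.

$165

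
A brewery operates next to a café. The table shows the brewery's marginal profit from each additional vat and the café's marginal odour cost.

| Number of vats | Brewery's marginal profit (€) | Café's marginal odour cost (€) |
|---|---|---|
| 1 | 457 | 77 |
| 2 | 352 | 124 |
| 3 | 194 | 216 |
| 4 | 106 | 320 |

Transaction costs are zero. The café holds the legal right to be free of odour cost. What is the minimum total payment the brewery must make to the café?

€201

Efficient level: marginal profit ≥ marginal odour cost through level 2, so k* = 2.
With the café holding the right, the brewery must at least compensate total damage at k*: 77 + 124 = 201.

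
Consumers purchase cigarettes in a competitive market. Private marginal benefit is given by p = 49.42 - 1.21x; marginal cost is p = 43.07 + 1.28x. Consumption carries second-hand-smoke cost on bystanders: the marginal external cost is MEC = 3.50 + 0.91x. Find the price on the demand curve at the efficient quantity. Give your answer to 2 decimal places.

P = 48.41

Social marginal benefit = demand − MEC = 45.92 - 2.12x.
Set SMB = MC: 45.92 - 2.12x = 43.07 + 1.28x → x* = 0.8382.
Consumer price on the demand curve at x*: 49.42 − 1.21×0.8382 = 48.4058.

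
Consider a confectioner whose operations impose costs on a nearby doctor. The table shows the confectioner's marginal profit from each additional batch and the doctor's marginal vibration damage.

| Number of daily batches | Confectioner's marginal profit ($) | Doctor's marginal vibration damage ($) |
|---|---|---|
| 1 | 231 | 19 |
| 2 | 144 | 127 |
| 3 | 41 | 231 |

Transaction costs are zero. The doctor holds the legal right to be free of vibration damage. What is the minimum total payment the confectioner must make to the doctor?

$146

Efficient level: marginal profit ≥ marginal vibration damage through level 2, so k* = 2.
With the doctor holding the right, the confectioner must at least compensate total damage at k*: 19 + 127 = 146.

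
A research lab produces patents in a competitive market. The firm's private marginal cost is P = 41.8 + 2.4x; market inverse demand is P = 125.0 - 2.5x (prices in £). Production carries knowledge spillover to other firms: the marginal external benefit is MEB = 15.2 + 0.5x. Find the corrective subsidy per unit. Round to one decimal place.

Social marginal cost = private MC − MEB = 26.6 + 1.9x.
Set SMC = demand: 26.6 + 1.9x = 125.0 - 2.5x → x* = 22.3636.
The Pigouvian subsidy equals MEB at x*: 15.2 + 0.5×22.3636 = 26.3818.

subsidy = £26.4 per unit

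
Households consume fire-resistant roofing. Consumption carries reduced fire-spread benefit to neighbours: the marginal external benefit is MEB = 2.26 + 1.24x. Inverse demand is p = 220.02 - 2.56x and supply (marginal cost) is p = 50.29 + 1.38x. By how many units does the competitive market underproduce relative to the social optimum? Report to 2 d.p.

20.62 units

Market equilibrium (private): 50.29 + 1.38x = 220.02 - 2.56x → x_m = 43.0787.
Social marginal benefit = demand + MEB = 222.28 - 1.32x.
Set SMB = MC: 222.28 - 1.32x = 50.29 + 1.38x → x* = 63.7000.
Gap = |43.0787 − 63.7000| = 20.6213.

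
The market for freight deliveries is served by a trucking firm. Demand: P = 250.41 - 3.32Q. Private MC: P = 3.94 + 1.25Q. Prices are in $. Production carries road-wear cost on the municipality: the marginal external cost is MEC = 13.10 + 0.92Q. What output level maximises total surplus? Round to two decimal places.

Social marginal cost = private MC + MEC = 17.04 + 2.17Q.
Set SMC = demand: 17.04 + 2.17Q = 250.41 - 3.32Q → Q* = 42.5082.

Q* = 42.51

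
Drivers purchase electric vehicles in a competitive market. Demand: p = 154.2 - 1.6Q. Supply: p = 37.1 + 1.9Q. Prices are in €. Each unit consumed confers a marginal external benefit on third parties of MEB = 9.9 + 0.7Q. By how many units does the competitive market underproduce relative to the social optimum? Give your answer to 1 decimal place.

Market equilibrium (private): 37.1 + 1.9Q = 154.2 - 1.6Q → Q_m = 33.4571.
Social marginal benefit = demand + MEB = 164.1 - 0.9Q.
Set SMB = MC: 164.1 - 0.9Q = 37.1 + 1.9Q → Q* = 45.3571.
Gap = |33.4571 − 45.3571| = 11.9000.

11.9 units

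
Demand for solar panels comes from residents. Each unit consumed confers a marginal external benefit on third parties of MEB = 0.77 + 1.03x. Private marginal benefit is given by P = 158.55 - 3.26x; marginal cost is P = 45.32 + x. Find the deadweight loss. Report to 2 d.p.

DWL = 122.64

Market equilibrium (private): 45.32 + x = 158.55 - 3.26x → x_m = 26.5798.
Social marginal benefit = demand + MEB = 159.32 - 2.23x.
Set SMB = MC: 159.32 - 2.23x = 45.32 + x → x* = 35.2941.
The welfare-loss triangle has base |x_m − x*| and height MEB(x_m) (the vertical gap between SMB and MC is zero at x* and MEB at x_m).
DWL = ½ × 8.7143 × 28.1472 = 122.6416.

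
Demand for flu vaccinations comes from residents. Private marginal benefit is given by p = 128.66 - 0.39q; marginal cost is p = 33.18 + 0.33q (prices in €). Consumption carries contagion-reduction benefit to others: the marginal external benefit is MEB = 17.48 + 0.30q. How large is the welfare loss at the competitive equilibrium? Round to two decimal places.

Market equilibrium (private): 33.18 + 0.33q = 128.66 - 0.39q → q_m = 132.6111.
Social marginal benefit = demand + MEB = 146.14 - 0.09q.
Set SMB = MC: 146.14 - 0.09q = 33.18 + 0.33q → q* = 268.9524.
Between q* and q_m the wedge SMB − MC runs linearly from 0 to MEB(q_m), so the loss is a triangle.
DWL = ½ × 136.3413 × 57.2633 = 3903.6764.

DWL = €3903.68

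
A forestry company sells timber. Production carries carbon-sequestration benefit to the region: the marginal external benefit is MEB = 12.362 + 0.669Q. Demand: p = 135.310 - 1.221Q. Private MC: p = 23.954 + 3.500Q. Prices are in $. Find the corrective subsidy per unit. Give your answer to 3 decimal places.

subsidy = $32.788 per unit

Social marginal cost = private MC − MEB = 11.592 + 2.831Q.
Set SMC = demand: 11.592 + 2.831Q = 135.310 - 1.221Q → Q* = 30.5326.
The Pigouvian subsidy equals MEB at Q*: 12.362 + 0.669×30.5326 = 32.7883.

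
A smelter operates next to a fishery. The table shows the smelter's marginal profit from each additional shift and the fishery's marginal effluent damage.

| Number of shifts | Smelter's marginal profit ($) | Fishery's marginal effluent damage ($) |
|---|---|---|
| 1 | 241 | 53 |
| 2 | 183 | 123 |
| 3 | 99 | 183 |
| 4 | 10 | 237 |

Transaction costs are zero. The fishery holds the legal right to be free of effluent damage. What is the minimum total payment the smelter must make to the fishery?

Efficient level: marginal profit ≥ marginal effluent damage through level 2, so k* = 2.
With the fishery holding the right, the smelter must at least compensate total damage at k*: 53 + 123 = 176.

$176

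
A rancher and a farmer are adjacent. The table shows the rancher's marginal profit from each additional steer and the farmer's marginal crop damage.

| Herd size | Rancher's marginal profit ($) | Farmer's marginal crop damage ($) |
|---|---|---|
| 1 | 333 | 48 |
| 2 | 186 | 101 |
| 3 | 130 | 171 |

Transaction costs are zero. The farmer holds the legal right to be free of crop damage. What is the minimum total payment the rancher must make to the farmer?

$149

Efficient level: marginal profit ≥ marginal crop damage through level 2, so k* = 2.
With the farmer holding the right, the rancher must at least compensate total damage at k*: 48 + 101 = 149.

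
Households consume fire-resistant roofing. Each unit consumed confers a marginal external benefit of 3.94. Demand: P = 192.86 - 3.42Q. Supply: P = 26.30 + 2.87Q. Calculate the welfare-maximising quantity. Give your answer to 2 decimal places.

Q* = 27.11

Social marginal benefit = demand + MEB = 196.80 - 3.42Q.
Set SMB = MC: 196.80 - 3.42Q = 26.30 + 2.87Q → Q* = 27.1065.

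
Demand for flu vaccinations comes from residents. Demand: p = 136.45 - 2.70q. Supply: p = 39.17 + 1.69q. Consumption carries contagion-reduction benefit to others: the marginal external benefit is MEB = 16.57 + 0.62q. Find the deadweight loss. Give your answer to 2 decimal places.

DWL = 121.83

Market equilibrium (private): 39.17 + 1.69q = 136.45 - 2.70q → q_m = 22.1595.
Social marginal benefit = demand + MEB = 153.02 - 2.08q.
Set SMB = MC: 153.02 - 2.08q = 39.17 + 1.69q → q* = 30.1989.
Height of the DWL triangle at q_m is SMB(q_m) − MC(q_m) = MEB(q_m) = 30.3089.
DWL = ½ × 8.0394 × 30.3089 = 121.8327.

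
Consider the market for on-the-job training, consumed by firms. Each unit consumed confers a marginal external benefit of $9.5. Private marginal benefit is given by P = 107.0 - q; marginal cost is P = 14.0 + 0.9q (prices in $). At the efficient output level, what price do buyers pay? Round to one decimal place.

Social marginal benefit = demand + MEB = 116.5 - q.
Set SMB = MC: 116.5 - q = 14.0 + 0.9q → q* = 53.9474.
Consumer price on the demand curve at q*: 107.0 − 1.0×53.9474 = 53.0526.

P = $53.1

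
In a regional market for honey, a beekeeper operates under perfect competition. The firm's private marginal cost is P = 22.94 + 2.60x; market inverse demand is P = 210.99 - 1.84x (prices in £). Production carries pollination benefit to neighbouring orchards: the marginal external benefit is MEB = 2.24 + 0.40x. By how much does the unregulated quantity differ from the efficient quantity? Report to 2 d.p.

4.75 units

Market equilibrium (private): 22.94 + 2.60x = 210.99 - 1.84x → x_m = 42.3536.
Social marginal cost = private MC − MEB = 20.70 + 2.20x.
Set SMC = demand: 20.70 + 2.20x = 210.99 - 1.84x → x* = 47.1015.
Gap = |42.3536 − 47.1015| = 4.7479.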